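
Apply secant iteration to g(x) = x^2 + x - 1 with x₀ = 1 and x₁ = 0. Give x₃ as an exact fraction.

2/3

g(1) = 1, g(0) = -1. x₂ = 0 - (-1)·(0 - 1)/((-1) - 1) = 1/2.
g(0) = -1, g(1/2) = -1/4. x₃ = (1/2) - (-1/4)·((1/2) - 0)/((-1/4) - (-1)) = 2/3.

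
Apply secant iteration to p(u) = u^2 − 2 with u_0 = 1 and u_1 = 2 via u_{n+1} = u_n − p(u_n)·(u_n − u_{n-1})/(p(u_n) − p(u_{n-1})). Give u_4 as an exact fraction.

58/41

p(1) = −1, p(2) = 2. u_2 = 2 − 2·(2 − 1)/(2 − (−1)) = 4/3.
p(2) = 2, p(4/3) = −2/9. u_3 = (4/3) − (−2/9)·((4/3) − 2)/((−2/9) − 2) = 7/5.
p(4/3) = −2/9, p(7/5) = −1/25. u_4 = (7/5) − (−1/25)·((7/5) − (4/3))/((−1/25) − (−2/9)) = 58/41.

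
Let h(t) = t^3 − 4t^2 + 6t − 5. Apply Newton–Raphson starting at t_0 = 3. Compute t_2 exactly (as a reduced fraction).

8935/3753

h'(t) = 3t^2 − 8t + 6.
h(3) = 4, h'(3) = 9, so t_1 = 3 − 4/9 = 23/9.
h(23/9) = 656/729, h'(23/9) = 139/27, so t_2 = (23/9) − (656/729)/(139/27) = 8935/3753.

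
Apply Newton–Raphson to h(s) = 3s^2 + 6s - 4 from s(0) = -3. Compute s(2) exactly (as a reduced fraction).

-1153/456

h'(s) = 6s + 6.
h(-3) = 5, h'(-3) = -12, so s(1) = (-3) - 5/(-12) = -31/12.
h(-31/12) = 25/48, h'(-31/12) = -19/2, so s(2) = (-31/12) - (25/48)/(-19/2) = -1153/456.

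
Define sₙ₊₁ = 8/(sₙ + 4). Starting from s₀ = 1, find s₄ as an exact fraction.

19/13

s₁ = 8/(1 + 4) = 8/5.
s₂ = 8/(8/5 + 4) = 10/7.
s₃ = 8/(10/7 + 4) = 28/19.
s₄ = 8/(28/19 + 4) = 19/13.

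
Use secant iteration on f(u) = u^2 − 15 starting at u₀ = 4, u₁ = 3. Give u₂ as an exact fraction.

f(4) = 1, f(3) = −6. u₂ = 3 − (−6)·(3 − 4)/((−6) − 1) = 27/7.

27/7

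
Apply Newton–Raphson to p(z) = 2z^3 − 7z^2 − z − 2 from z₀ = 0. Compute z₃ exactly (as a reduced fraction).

−1716094/3008745

p'(z) = 6z^2 − 14z − 1.
p(0) = −2, p'(0) = −1, so z₁ = 0 − (−2)/(−1) = −2.
p(−2) = −44, p'(−2) = 51, so z₂ = (−2) − (−44)/51 = −58/51.
p(−58/51) = −1705616/132651, p'(−58/51) = 6555/289, so z₃ = (−58/51) − (−1705616/132651)/(6555/289) = −1716094/3008745.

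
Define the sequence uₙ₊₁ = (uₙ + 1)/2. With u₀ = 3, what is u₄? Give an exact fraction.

u₁ = (3 + 1)/2 = 2.
u₂ = (2 + 1)/2 = 3/2.
u₃ = ((3/2) + 1)/2 = 5/4.
u₄ = ((5/4) + 1)/2 = 9/8.

9/8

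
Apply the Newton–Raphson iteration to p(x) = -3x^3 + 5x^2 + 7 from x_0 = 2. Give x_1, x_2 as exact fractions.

x_1 = 35/16, x_2 = 433/200

p'(x) = -9x^2 + 10x.
p(2) = 3, p'(2) = -16, so x_1 = 2 - 3/(-16) = 35/16.
p(35/16) = -1953/4096, p'(35/16) = -5425/256, so x_2 = (35/16) - (-1953/4096)/(-5425/256) = 433/200.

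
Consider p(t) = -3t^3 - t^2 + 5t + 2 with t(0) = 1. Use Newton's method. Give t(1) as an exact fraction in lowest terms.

3/2

p'(t) = -9t^2 - 2t + 5.
p(1) = 3, p'(1) = -6, so t(1) = 1 - 3/(-6) = 3/2.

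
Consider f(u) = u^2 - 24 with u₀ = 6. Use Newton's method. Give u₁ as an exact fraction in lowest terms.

f'(u) = 2u.
f(6) = 12, f'(6) = 12, so u₁ = 6 - 12/12 = 5.

5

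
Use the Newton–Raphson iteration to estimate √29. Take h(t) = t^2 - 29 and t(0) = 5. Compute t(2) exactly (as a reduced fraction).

h'(t) = 2t.
h(5) = -4, h'(5) = 10, so t(1) = 5 - (-4)/10 = 27/5.
h(27/5) = 4/25, h'(27/5) = 54/5, so t(2) = (27/5) - (4/25)/(54/5) = 727/135.

727/135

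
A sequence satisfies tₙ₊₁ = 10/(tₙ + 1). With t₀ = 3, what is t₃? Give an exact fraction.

t₁ = 10/(3 + 1) = 5/2.
t₂ = 10/(5/2 + 1) = 20/7.
t₃ = 10/(20/7 + 1) = 70/27.

70/27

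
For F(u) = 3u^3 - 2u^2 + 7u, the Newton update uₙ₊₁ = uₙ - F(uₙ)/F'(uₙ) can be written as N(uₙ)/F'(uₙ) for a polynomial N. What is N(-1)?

F'(u) = 9u^2 - 4u + 7.
N(u) = u·F'(u) - F(u) = u·(9u^2 - 4u + 7) - (3u^3 - 2u^2 + 7u) = 6u^3 - 2u^2.
N(-1) = -8.

-8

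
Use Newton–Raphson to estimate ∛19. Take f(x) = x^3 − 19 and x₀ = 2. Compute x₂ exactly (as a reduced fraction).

f'(x) = 3x^2.
f(2) = −11, f'(2) = 12, so x₁ = 2 − (−11)/12 = 35/12.
f(35/12) = 10043/1728, f'(35/12) = 1225/48, so x₂ = (35/12) − (10043/1728)/(1225/48) = 59291/22050.

59291/22050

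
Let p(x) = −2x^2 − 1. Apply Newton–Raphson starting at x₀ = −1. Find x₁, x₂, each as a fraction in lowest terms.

x₁ = −1/4, x₂ = 7/8

p'(x) = −4x.
p(−1) = −3, p'(−1) = 4, so x₁ = (−1) − (−3)/4 = −1/4.
p(−1/4) = −9/8, p'(−1/4) = 1, so x₂ = (−1/4) − (−9/8)/1 = 7/8.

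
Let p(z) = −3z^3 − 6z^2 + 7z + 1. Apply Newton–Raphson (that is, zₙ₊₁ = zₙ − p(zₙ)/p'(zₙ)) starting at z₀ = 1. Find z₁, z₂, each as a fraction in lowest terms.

z₁ = 13/14, z₂ = 15061/16331

p'(z) = −9z^2 − 12z + 7.
p(1) = −1, p'(1) = −14, so z₁ = 1 − (−1)/(−14) = 13/14.
p(13/14) = −207/2744, p'(13/14) = −2333/196, so z₂ = (13/14) − (−207/2744)/(−2333/196) = 15061/16331.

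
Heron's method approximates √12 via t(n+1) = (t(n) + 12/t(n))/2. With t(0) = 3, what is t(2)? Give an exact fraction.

97/28

t(1) = (3 + 12/3)/2 = 7/2.
t(2) = (7/2 + 12/(7/2))/2 = 97/28.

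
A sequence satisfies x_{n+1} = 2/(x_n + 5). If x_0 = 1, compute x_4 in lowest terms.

86/231

x_1 = 2/(1 + 5) = 1/3.
x_2 = 2/(1/3 + 5) = 3/8.
x_3 = 2/(3/8 + 5) = 16/43.
x_4 = 2/(16/43 + 5) = 86/231.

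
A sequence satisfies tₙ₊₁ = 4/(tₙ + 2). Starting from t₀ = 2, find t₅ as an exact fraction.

t₁ = 4/(2 + 2) = 1.
t₂ = 4/(1 + 2) = 4/3.
t₃ = 4/(4/3 + 2) = 6/5.
t₄ = 4/(6/5 + 2) = 5/4.
t₅ = 4/(5/4 + 2) = 16/13.

16/13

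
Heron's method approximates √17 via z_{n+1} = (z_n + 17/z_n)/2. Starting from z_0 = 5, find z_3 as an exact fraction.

187457/45465

z_1 = (5 + 17/5)/2 = 21/5.
z_2 = (21/5 + 17/(21/5))/2 = 433/105.
z_3 = (433/105 + 17/(433/105))/2 = 187457/45465.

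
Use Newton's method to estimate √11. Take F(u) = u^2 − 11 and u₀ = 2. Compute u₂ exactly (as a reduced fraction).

401/120

F'(u) = 2u.
F(2) = −7, F'(2) = 4, so u₁ = 2 − (−7)/4 = 15/4.
F(15/4) = 49/16, F'(15/4) = 15/2, so u₂ = (15/4) − (49/16)/(15/2) = 401/120.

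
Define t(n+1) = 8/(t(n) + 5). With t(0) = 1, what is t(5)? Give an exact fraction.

t(1) = 8/(1 + 5) = 4/3.
t(2) = 8/(4/3 + 5) = 24/19.
t(3) = 8/(24/19 + 5) = 152/119.
t(4) = 8/(152/119 + 5) = 952/747.
t(5) = 8/(952/747 + 5) = 5976/4687.

5976/4687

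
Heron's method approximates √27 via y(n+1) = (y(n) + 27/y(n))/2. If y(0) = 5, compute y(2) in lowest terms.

1351/260

y(1) = (5 + 27/5)/2 = 26/5.
y(2) = (26/5 + 27/(26/5))/2 = 1351/260.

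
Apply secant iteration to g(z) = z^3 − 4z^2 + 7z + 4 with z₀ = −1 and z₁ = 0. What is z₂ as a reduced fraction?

−1/3

g(−1) = −8, g(0) = 4. z₂ = 0 − 4·(0 − (−1))/(4 − (−8)) = −1/3.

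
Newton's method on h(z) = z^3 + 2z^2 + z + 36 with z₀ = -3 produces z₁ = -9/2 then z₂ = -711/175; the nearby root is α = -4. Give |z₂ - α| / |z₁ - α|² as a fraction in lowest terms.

z₁ - α = -9/2 - (-4) = -9/2 + 4 = -1/2, so |z₁ - α| = 1/2.
z₂ - α = -711/175 - (-4) = -711/175 + 4 = -11/175, so |z₂ - α| = 11/175.
|z₁ - α|² = 1/4.
Ratio = (11/175) / (1/4) = 44/175.

44/175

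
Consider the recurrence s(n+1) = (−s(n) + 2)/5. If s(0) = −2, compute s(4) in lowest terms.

206/625

s(1) = (−(−2) + 2)/5 = 4/5.
s(2) = (−(4/5) + 2)/5 = 6/25.
s(3) = (−(6/25) + 2)/5 = 44/125.
s(4) = (−(44/125) + 2)/5 = 206/625.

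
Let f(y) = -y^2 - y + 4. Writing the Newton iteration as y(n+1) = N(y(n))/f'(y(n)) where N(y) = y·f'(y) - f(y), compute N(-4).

-20

f'(y) = -2y - 1.
N(y) = y·f'(y) - f(y) = y·(-2y - 1) - (-y^2 - y + 4) = -y^2 - 4.
N(-4) = -20.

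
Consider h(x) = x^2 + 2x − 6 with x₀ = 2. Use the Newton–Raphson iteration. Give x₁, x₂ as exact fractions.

x₁ = 5/3, x₂ = 79/48

h'(x) = 2x + 2.
h(2) = 2, h'(2) = 6, so x₁ = 2 − 2/6 = 5/3.
h(5/3) = 1/9, h'(5/3) = 16/3, so x₂ = (5/3) − (1/9)/(16/3) = 79/48.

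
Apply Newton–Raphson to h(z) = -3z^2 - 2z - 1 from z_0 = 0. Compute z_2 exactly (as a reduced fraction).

1/4

h'(z) = -6z - 2.
h(0) = -1, h'(0) = -2, so z_1 = 0 - (-1)/(-2) = -1/2.
h(-1/2) = -3/4, h'(-1/2) = 1, so z_2 = (-1/2) - (-3/4)/1 = 1/4.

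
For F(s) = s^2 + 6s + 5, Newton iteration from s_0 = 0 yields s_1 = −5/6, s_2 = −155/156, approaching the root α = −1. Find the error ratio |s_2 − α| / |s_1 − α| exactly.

s_1 − α = −5/6 − (−1) = −5/6 + 1 = 1/6, so |s_1 − α| = 1/6.
s_2 − α = −155/156 − (−1) = −155/156 + 1 = 1/156, so |s_2 − α| = 1/156.
Ratio = (1/156) / (1/6) = 1/26.

1/26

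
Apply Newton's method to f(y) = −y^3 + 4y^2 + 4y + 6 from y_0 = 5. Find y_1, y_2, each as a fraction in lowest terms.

f'(y) = −3y^2 + 8y + 4.
f(5) = 1, f'(5) = −31, so y_1 = 5 − 1/(−31) = 156/31.
f(156/31) = −342/29791, f'(156/31) = −30476/961, so y_2 = (156/31) − (−342/29791)/(−30476/961) = 125103/24862.

y_1 = 156/31, y_2 = 125103/24862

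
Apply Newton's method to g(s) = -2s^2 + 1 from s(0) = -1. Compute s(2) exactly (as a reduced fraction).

g'(s) = -4s.
g(-1) = -1, g'(-1) = 4, so s(1) = (-1) - (-1)/4 = -3/4.
g(-3/4) = -1/8, g'(-3/4) = 3, so s(2) = (-3/4) - (-1/8)/3 = -17/24.

-17/24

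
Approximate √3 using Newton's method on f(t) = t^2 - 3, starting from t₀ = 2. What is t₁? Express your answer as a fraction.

f'(t) = 2t.
f(2) = 1, f'(2) = 4, so t₁ = 2 - 1/4 = 7/4.

7/4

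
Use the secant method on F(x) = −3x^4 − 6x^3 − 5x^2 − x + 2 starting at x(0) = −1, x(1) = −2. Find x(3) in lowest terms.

−96838/87723

F(−1) = 1, F(−2) = −16. x(2) = (−2) − (−16)·((−2) − (−1))/((−16) − 1) = −18/17.
F(−2) = −16, F(−18/17) = 67232/83521. x(3) = (−18/17) − (67232/83521)·((−18/17) − (−2))/((67232/83521) − (−16)) = −96838/87723.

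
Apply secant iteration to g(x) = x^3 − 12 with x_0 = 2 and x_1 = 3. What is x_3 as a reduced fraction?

5602/2469

g(2) = −4, g(3) = 15. x_2 = 3 − 15·(3 − 2)/(15 − (−4)) = 42/19.
g(3) = 15, g(42/19) = −8220/6859. x_3 = (42/19) − (−8220/6859)·((42/19) − 3)/((−8220/6859) − 15) = 5602/2469.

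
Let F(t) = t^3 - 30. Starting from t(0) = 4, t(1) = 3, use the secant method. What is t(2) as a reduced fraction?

F(4) = 34, F(3) = -3. t(2) = 3 - (-3)·(3 - 4)/((-3) - 34) = 114/37.

114/37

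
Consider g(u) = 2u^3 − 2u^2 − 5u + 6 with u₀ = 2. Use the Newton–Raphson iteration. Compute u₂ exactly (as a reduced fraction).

8214/6017

g'(u) = 6u^2 − 4u − 5.
g(2) = 4, g'(2) = 11, so u₁ = 2 − 4/11 = 18/11.
g(18/11) = 1632/1331, g'(18/11) = 547/121, so u₂ = (18/11) − (1632/1331)/(547/121) = 8214/6017.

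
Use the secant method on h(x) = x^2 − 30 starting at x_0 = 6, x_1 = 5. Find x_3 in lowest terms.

h(6) = 6, h(5) = −5. x_2 = 5 − (−5)·(5 − 6)/((−5) − 6) = 60/11.
h(5) = −5, h(60/11) = −30/121. x_3 = (60/11) − (−30/121)·((60/11) − 5)/((−30/121) − (−5)) = 126/23.

126/23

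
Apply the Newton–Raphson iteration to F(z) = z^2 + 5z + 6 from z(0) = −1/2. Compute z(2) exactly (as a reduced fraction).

−1007/544

F'(z) = 2z + 5.
F(−1/2) = 15/4, F'(−1/2) = 4, so z(1) = (−1/2) − (15/4)/4 = −23/16.
F(−23/16) = 225/256, F'(−23/16) = 17/8, so z(2) = (−23/16) − (225/256)/(17/8) = −1007/544.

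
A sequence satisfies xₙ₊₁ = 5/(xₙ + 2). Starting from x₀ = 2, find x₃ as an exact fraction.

65/46

x₁ = 5/(2 + 2) = 5/4.
x₂ = 5/(5/4 + 2) = 20/13.
x₃ = 5/(20/13 + 2) = 65/46.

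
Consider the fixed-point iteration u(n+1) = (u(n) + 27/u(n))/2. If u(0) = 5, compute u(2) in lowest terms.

u(1) = (5 + 27/5)/2 = 26/5.
u(2) = (26/5 + 27/(26/5))/2 = 1351/260.

1351/260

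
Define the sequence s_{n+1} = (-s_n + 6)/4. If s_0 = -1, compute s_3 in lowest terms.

79/64

s_1 = (-(-1) + 6)/4 = 7/4.
s_2 = (-(7/4) + 6)/4 = 17/16.
s_3 = (-(17/16) + 6)/4 = 79/64.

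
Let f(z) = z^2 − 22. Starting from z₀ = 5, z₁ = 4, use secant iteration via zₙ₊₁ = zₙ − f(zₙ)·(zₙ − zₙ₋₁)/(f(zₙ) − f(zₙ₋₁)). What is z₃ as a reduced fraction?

61/13

f(5) = 3, f(4) = −6. z₂ = 4 − (−6)·(4 − 5)/((−6) − 3) = 14/3.
f(4) = −6, f(14/3) = −2/9. z₃ = (14/3) − (−2/9)·((14/3) − 4)/((−2/9) − (−6)) = 61/13.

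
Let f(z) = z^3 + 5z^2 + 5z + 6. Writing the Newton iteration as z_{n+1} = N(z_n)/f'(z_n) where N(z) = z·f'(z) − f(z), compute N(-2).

f'(z) = 3z^2 + 10z + 5.
N(z) = z·f'(z) − f(z) = z·(3z^2 + 10z + 5) − (z^3 + 5z^2 + 5z + 6) = 2z^3 + 5z^2 − 6.
N(-2) = −2.

−2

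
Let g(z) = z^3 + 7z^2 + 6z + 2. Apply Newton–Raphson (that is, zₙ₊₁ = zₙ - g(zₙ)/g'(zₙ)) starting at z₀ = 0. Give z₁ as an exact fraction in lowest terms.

g'(z) = 3z^2 + 14z + 6.
g(0) = 2, g'(0) = 6, so z₁ = 0 - 2/6 = -1/3.

-1/3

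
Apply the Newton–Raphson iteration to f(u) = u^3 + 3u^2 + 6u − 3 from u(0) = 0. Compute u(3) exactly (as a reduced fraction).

f'(u) = 3u^2 + 6u + 6.
f(0) = −3, f'(0) = 6, so u(1) = 0 − (−3)/6 = 1/2.
f(1/2) = 7/8, f'(1/2) = 39/4, so u(2) = (1/2) − (7/8)/(39/4) = 16/39.
f(16/39) = 2107/59319, f'(16/39) = 4546/507, so u(3) = (16/39) − (2107/59319)/(4546/507) = 216101/531882.

216101/531882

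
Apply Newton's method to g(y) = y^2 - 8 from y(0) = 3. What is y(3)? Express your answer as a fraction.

g'(y) = 2y.
g(3) = 1, g'(3) = 6, so y(1) = 3 - 1/6 = 17/6.
g(17/6) = 1/36, g'(17/6) = 17/3, so y(2) = (17/6) - (1/36)/(17/3) = 577/204.
g(577/204) = 1/41616, g'(577/204) = 577/102, so y(3) = (577/204) - (1/41616)/(577/102) = 665857/235416.

665857/235416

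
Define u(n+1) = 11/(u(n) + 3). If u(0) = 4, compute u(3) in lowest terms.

u(1) = 11/(4 + 3) = 11/7.
u(2) = 11/(11/7 + 3) = 77/32.
u(3) = 11/(77/32 + 3) = 352/173.

352/173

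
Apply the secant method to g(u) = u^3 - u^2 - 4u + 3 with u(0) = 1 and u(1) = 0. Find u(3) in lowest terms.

g(1) = -1, g(0) = 3. u(2) = 0 - 3·(0 - 1)/(3 - (-1)) = 3/4.
g(0) = 3, g(3/4) = -9/64. u(3) = (3/4) - (-9/64)·((3/4) - 0)/((-9/64) - 3) = 48/67.

48/67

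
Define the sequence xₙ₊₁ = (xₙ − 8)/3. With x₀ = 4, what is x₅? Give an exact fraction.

x₁ = (4 − 8)/3 = −4/3.
x₂ = ((−4/3) − 8)/3 = −28/9.
x₃ = ((−28/9) − 8)/3 = −100/27.
x₄ = ((−100/27) − 8)/3 = −316/81.
x₅ = ((−316/81) − 8)/3 = −964/243.

−964/243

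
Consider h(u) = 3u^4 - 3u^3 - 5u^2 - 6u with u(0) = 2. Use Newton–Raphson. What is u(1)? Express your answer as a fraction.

h'(u) = 12u^3 - 9u^2 - 10u - 6.
h(2) = -8, h'(2) = 34, so u(1) = 2 - (-8)/34 = 38/17.

38/17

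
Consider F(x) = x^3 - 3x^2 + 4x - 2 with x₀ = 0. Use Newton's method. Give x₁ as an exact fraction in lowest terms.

F'(x) = 3x^2 - 6x + 4.
F(0) = -2, F'(0) = 4, so x₁ = 0 - (-2)/4 = 1/2.

1/2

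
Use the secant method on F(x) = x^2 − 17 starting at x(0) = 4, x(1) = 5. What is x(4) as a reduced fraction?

6263/1519

F(4) = −1, F(5) = 8. x(2) = 5 − 8·(5 − 4)/(8 − (−1)) = 37/9.
F(5) = 8, F(37/9) = −8/81. x(3) = (37/9) − (−8/81)·((37/9) − 5)/((−8/81) − 8) = 169/41.
F(37/9) = −8/81, F(169/41) = −16/1681. x(4) = (169/41) − (−16/1681)·((169/41) − (37/9))/((−16/1681) − (−8/81)) = 6263/1519.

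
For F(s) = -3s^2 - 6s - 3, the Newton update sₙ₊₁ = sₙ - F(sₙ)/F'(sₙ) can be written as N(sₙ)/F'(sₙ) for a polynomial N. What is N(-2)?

-9

F'(s) = -6s - 6.
N(s) = s·F'(s) - F(s) = s·(-6s - 6) - (-3s^2 - 6s - 3) = -3s^2 + 3.
N(-2) = -9.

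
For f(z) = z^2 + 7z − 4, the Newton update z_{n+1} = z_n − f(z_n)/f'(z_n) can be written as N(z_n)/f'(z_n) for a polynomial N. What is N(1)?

5

f'(z) = 2z + 7.
N(z) = z·f'(z) − f(z) = z·(2z + 7) − (z^2 + 7z − 4) = z^2 + 4.
N(1) = 5.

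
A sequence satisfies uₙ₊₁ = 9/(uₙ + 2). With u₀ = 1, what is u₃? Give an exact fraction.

u₁ = 9/(1 + 2) = 3.
u₂ = 9/(3 + 2) = 9/5.
u₃ = 9/(9/5 + 2) = 45/19.

45/19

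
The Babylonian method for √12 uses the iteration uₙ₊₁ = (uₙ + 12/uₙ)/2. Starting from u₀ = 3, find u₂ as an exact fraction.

97/28

u₁ = (3 + 12/3)/2 = 7/2.
u₂ = (7/2 + 12/(7/2))/2 = 97/28.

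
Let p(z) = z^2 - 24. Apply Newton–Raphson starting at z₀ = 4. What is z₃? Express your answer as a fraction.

p'(z) = 2z.
p(4) = -8, p'(4) = 8, so z₁ = 4 - (-8)/8 = 5.
p(5) = 1, p'(5) = 10, so z₂ = 5 - 1/10 = 49/10.
p(49/10) = 1/100, p'(49/10) = 49/5, so z₃ = (49/10) - (1/100)/(49/5) = 4801/980.

4801/980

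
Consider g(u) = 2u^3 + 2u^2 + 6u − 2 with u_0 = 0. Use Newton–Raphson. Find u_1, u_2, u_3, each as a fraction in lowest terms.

u_1 = 1/3, u_2 = 8/27, u_3 = 22435/75897

g'(u) = 6u^2 + 4u + 6.
g(0) = −2, g'(0) = 6, so u_1 = 0 − (−2)/6 = 1/3.
g(1/3) = 8/27, g'(1/3) = 8, so u_2 = (1/3) − (8/27)/8 = 8/27.
g(8/27) = 106/19683, g'(8/27) = 1874/243, so u_3 = (8/27) − (106/19683)/(1874/243) = 22435/75897.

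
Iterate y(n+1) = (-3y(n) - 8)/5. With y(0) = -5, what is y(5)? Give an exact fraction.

-2153/3125

y(1) = (-3·(-5) - 8)/5 = 7/5.
y(2) = (-3·(7/5) - 8)/5 = -61/25.
y(3) = (-3·(-61/25) - 8)/5 = -17/125.
y(4) = (-3·(-17/125) - 8)/5 = -949/625.
y(5) = (-3·(-949/625) - 8)/5 = -2153/3125.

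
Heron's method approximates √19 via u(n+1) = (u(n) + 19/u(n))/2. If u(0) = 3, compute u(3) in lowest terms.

u(1) = (3 + 19/3)/2 = 14/3.
u(2) = (14/3 + 19/(14/3))/2 = 367/84.
u(3) = (367/84 + 19/(367/84))/2 = 268753/61656.

268753/61656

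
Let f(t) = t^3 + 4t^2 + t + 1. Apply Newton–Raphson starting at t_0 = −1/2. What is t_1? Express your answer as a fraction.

f'(t) = 3t^2 + 8t + 1.
f(−1/2) = 11/8, f'(−1/2) = −9/4, so t_1 = (−1/2) − (11/8)/(−9/4) = 1/9.

1/9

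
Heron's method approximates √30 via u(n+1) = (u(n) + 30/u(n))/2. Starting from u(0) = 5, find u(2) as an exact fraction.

u(1) = (5 + 30/5)/2 = 11/2.
u(2) = (11/2 + 30/(11/2))/2 = 241/44.

241/44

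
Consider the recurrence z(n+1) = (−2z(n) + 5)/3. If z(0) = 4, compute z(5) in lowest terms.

z(1) = (−2·4 + 5)/3 = −1.
z(2) = (−2·(−1) + 5)/3 = 7/3.
z(3) = (−2·(7/3) + 5)/3 = 1/9.
z(4) = (−2·(1/9) + 5)/3 = 43/27.
z(5) = (−2·(43/27) + 5)/3 = 49/81.

49/81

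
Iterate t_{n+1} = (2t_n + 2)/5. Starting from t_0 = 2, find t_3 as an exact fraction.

94/125

t_1 = (2·2 + 2)/5 = 6/5.
t_2 = (2·(6/5) + 2)/5 = 22/25.
t_3 = (2·(22/25) + 2)/5 = 94/125.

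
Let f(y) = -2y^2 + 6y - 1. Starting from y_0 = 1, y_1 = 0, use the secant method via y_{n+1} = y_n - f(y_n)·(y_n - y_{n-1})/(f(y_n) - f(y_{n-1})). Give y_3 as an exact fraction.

f(1) = 3, f(0) = -1. y_2 = 0 - (-1)·(0 - 1)/((-1) - 3) = 1/4.
f(0) = -1, f(1/4) = 3/8. y_3 = (1/4) - (3/8)·((1/4) - 0)/((3/8) - (-1)) = 2/11.

2/11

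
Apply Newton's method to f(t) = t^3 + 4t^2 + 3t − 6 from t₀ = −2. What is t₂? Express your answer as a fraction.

f'(t) = 3t^2 + 8t + 3.
f(−2) = −4, f'(−2) = −1, so t₁ = (−2) − (−4)/(−1) = −6.
f(−6) = −96, f'(−6) = 63, so t₂ = (−6) − (−96)/63 = −94/21.

−94/21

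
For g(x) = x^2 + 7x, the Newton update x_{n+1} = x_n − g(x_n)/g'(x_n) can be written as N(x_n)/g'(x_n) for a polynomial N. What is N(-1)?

g'(x) = 2x + 7.
N(x) = x·g'(x) − g(x) = x·(2x + 7) − (x^2 + 7x) = x^2.
N(-1) = 1.

1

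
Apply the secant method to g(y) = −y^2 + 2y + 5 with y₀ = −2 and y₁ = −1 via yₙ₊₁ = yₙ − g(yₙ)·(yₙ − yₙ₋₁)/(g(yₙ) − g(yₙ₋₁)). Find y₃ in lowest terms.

−16/11

g(−2) = −3, g(−1) = 2. y₂ = (−1) − 2·((−1) − (−2))/(2 − (−3)) = −7/5.
g(−1) = 2, g(−7/5) = 6/25. y₃ = (−7/5) − (6/25)·((−7/5) − (−1))/((6/25) − 2) = −16/11.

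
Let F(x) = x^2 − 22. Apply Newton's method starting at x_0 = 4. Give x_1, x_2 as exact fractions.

F'(x) = 2x.
F(4) = −6, F'(4) = 8, so x_1 = 4 − (−6)/8 = 19/4.
F(19/4) = 9/16, F'(19/4) = 19/2, so x_2 = (19/4) − (9/16)/(19/2) = 713/152.

x_1 = 19/4, x_2 = 713/152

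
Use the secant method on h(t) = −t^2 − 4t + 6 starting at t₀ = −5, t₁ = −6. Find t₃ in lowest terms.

−129/25

h(−5) = 1, h(−6) = −6. t₂ = (−6) − (−6)·((−6) − (−5))/((−6) − 1) = −36/7.
h(−6) = −6, h(−36/7) = 6/49. t₃ = (−36/7) − (6/49)·((−36/7) − (−6))/((6/49) − (−6)) = −129/25.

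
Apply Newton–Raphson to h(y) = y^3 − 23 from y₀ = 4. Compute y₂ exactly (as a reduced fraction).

4714759/1641672

h'(y) = 3y^2.
h(4) = 41, h'(4) = 48, so y₁ = 4 − 41/48 = 151/48.
h(151/48) = 899335/110592, h'(151/48) = 22801/768, so y₂ = (151/48) − (899335/110592)/(22801/768) = 4714759/1641672.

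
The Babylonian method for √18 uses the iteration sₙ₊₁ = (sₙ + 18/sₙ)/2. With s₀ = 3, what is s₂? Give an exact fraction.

s₁ = (3 + 18/3)/2 = 9/2.
s₂ = (9/2 + 18/(9/2))/2 = 17/4.

17/4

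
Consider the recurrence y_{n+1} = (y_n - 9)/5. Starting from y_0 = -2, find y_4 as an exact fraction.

-1406/625

y_1 = ((-2) - 9)/5 = -11/5.
y_2 = ((-11/5) - 9)/5 = -56/25.
y_3 = ((-56/25) - 9)/5 = -281/125.
y_4 = ((-281/125) - 9)/5 = -1406/625.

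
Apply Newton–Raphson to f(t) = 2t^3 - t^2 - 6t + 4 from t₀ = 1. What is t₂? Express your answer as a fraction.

f'(t) = 6t^2 - 2t - 6.
f(1) = -1, f'(1) = -2, so t₁ = 1 - (-1)/(-2) = 1/2.
f(1/2) = 1, f'(1/2) = -11/2, so t₂ = (1/2) - 1/(-11/2) = 15/22.

15/22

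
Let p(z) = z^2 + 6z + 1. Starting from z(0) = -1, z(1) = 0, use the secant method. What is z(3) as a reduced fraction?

p(-1) = -4, p(0) = 1. z(2) = 0 - 1·(0 - (-1))/(1 - (-4)) = -1/5.
p(0) = 1, p(-1/5) = -4/25. z(3) = (-1/5) - (-4/25)·((-1/5) - 0)/((-4/25) - 1) = -5/29.

-5/29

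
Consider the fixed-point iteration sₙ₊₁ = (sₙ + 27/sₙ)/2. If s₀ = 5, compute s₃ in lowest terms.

s₁ = (5 + 27/5)/2 = 26/5.
s₂ = (26/5 + 27/(26/5))/2 = 1351/260.
s₃ = (1351/260 + 27/(1351/260))/2 = 3650401/702520.

3650401/702520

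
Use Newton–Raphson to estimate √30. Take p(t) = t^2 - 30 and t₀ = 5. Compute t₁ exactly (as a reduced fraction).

11/2

p'(t) = 2t.
p(5) = -5, p'(5) = 10, so t₁ = 5 - (-5)/10 = 11/2.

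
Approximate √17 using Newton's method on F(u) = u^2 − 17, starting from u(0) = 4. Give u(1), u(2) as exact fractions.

u(1) = 33/8, u(2) = 2177/528

F'(u) = 2u.
F(4) = −1, F'(4) = 8, so u(1) = 4 − (−1)/8 = 33/8.
F(33/8) = 1/64, F'(33/8) = 33/4, so u(2) = (33/8) − (1/64)/(33/4) = 2177/528.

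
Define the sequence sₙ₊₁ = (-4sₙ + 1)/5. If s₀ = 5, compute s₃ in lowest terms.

-299/125

s₁ = (-4·5 + 1)/5 = -19/5.
s₂ = (-4·(-19/5) + 1)/5 = 81/25.
s₃ = (-4·(81/25) + 1)/5 = -299/125.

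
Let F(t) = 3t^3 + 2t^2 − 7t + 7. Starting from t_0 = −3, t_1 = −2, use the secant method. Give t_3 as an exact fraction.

−654/295

F(−3) = −35, F(−2) = 5. t_2 = (−2) − 5·((−2) − (−3))/(5 − (−35)) = −17/8.
F(−2) = 5, F(−17/8) = 1085/512. t_3 = (−17/8) − (1085/512)·((−17/8) − (−2))/((1085/512) − 5) = −654/295.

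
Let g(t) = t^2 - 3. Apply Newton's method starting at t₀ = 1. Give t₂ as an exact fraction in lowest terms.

7/4

g'(t) = 2t.
g(1) = -2, g'(1) = 2, so t₁ = 1 - (-2)/2 = 2.
g(2) = 1, g'(2) = 4, so t₂ = 2 - 1/4 = 7/4.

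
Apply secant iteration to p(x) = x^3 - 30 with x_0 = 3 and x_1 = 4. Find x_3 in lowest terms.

80271/25886

p(3) = -3, p(4) = 34. x_2 = 4 - 34·(4 - 3)/(34 - (-3)) = 114/37.
p(4) = 34, p(114/37) = -38046/50653. x_3 = (114/37) - (-38046/50653)·((114/37) - 4)/((-38046/50653) - 34) = 80271/25886.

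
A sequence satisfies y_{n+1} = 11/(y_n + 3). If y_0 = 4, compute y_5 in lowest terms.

9581/4516

y_1 = 11/(4 + 3) = 11/7.
y_2 = 11/(11/7 + 3) = 77/32.
y_3 = 11/(77/32 + 3) = 352/173.
y_4 = 11/(352/173 + 3) = 1903/871.
y_5 = 11/(1903/871 + 3) = 9581/4516.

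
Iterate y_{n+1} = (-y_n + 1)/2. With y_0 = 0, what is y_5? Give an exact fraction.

y_1 = (-0 + 1)/2 = 1/2.
y_2 = (-(1/2) + 1)/2 = 1/4.
y_3 = (-(1/4) + 1)/2 = 3/8.
y_4 = (-(3/8) + 1)/2 = 5/16.
y_5 = (-(5/16) + 1)/2 = 11/32.

11/32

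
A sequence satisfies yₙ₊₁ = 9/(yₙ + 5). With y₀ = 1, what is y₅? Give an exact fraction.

4788/3407

y₁ = 9/(1 + 5) = 3/2.
y₂ = 9/(3/2 + 5) = 18/13.
y₃ = 9/(18/13 + 5) = 117/83.
y₄ = 9/(117/83 + 5) = 747/532.
y₅ = 9/(747/532 + 5) = 4788/3407.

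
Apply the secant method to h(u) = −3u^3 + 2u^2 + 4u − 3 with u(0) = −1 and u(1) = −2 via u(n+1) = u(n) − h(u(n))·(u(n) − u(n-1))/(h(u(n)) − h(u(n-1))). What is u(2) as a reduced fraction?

−25/23

h(−1) = −2, h(−2) = 21. u(2) = (−2) − 21·((−2) − (−1))/(21 − (−2)) = −25/23.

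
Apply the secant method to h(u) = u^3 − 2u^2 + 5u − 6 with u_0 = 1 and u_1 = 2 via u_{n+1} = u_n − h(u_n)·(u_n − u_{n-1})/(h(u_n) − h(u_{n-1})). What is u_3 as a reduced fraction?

h(1) = −2, h(2) = 4. u_2 = 2 − 4·(2 − 1)/(4 − (−2)) = 4/3.
h(2) = 4, h(4/3) = −14/27. u_3 = (4/3) − (−14/27)·((4/3) − 2)/((−14/27) − 4) = 86/61.

86/61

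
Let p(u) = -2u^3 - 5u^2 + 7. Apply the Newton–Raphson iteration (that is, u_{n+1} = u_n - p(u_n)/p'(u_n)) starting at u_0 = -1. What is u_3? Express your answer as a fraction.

-56/25

p'(u) = -6u^2 - 10u.
p(-1) = 4, p'(-1) = 4, so u_1 = (-1) - 4/4 = -2.
p(-2) = 3, p'(-2) = -4, so u_2 = (-2) - 3/(-4) = -5/4.
p(-5/4) = 99/32, p'(-5/4) = 25/8, so u_3 = (-5/4) - (99/32)/(25/8) = -56/25.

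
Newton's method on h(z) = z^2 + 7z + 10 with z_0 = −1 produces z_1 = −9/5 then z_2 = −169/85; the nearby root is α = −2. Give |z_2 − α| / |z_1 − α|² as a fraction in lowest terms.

z_1 − α = −9/5 − (−2) = −9/5 + 2 = 1/5, so |z_1 − α| = 1/5.
z_2 − α = −169/85 − (−2) = −169/85 + 2 = 1/85, so |z_2 − α| = 1/85.
|z_1 − α|² = 1/25.
Ratio = (1/85) / (1/25) = 5/17.

5/17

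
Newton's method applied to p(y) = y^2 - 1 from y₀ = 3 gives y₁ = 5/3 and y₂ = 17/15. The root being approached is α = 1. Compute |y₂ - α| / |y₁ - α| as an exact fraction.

1/5

y₁ - α = 5/3 - 1 = 2/3, so |y₁ - α| = 2/3.
y₂ - α = 17/15 - 1 = 2/15, so |y₂ - α| = 2/15.
Ratio = (2/15) / (2/3) = 1/5.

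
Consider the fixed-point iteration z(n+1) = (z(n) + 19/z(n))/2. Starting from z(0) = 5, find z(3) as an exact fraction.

z(1) = (5 + 19/5)/2 = 22/5.
z(2) = (22/5 + 19/(22/5))/2 = 959/220.
z(3) = (959/220 + 19/(959/220))/2 = 1839281/421960.

1839281/421960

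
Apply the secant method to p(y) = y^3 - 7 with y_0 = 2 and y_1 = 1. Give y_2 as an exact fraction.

13/7

p(2) = 1, p(1) = -6. y_2 = 1 - (-6)·(1 - 2)/((-6) - 1) = 13/7.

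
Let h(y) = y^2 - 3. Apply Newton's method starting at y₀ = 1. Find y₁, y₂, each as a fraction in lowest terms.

y₁ = 2, y₂ = 7/4

h'(y) = 2y.
h(1) = -2, h'(1) = 2, so y₁ = 1 - (-2)/2 = 2.
h(2) = 1, h'(2) = 4, so y₂ = 2 - 1/4 = 7/4.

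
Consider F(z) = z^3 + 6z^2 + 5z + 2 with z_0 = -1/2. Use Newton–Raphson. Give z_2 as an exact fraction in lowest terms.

F'(z) = 3z^2 + 12z + 5.
F(-1/2) = 7/8, F'(-1/2) = -1/4, so z_1 = (-1/2) - (7/8)/(-1/4) = 3.
F(3) = 98, F'(3) = 68, so z_2 = 3 - 98/68 = 53/34.

53/34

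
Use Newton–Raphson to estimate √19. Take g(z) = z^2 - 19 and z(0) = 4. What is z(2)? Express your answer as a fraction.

g'(z) = 2z.
g(4) = -3, g'(4) = 8, so z(1) = 4 - (-3)/8 = 35/8.
g(35/8) = 9/64, g'(35/8) = 35/4, so z(2) = (35/8) - (9/64)/(35/4) = 2441/560.

2441/560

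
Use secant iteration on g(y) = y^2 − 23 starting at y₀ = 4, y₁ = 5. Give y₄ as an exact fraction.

18181/3791

g(4) = −7, g(5) = 2. y₂ = 5 − 2·(5 − 4)/(2 − (−7)) = 43/9.
g(5) = 2, g(43/9) = −14/81. y₃ = (43/9) − (−14/81)·((43/9) − 5)/((−14/81) − 2) = 211/44.
g(43/9) = −14/81, g(211/44) = −7/1936. y₄ = (211/44) − (−7/1936)·((211/44) − (43/9))/((−7/1936) − (−14/81)) = 18181/3791.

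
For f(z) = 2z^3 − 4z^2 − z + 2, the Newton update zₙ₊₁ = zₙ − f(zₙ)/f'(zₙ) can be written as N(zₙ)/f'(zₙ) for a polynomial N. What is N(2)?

f'(z) = 6z^2 − 8z − 1.
N(z) = z·f'(z) − f(z) = z·(6z^2 − 8z − 1) − (2z^3 − 4z^2 − z + 2) = 4z^3 − 4z^2 − 2.
N(2) = 14.

14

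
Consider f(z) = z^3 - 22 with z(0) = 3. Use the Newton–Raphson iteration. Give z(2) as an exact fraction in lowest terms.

655489/233928

f'(z) = 3z^2.
f(3) = 5, f'(3) = 27, so z(1) = 3 - 5/27 = 76/27.
f(76/27) = 5950/19683, f'(76/27) = 5776/243, so z(2) = (76/27) - (5950/19683)/(5776/243) = 655489/233928.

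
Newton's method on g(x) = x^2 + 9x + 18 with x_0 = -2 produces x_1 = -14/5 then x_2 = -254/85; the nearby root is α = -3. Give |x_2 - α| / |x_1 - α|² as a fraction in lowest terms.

x_1 - α = -14/5 - (-3) = -14/5 + 3 = 1/5, so |x_1 - α| = 1/5.
x_2 - α = -254/85 - (-3) = -254/85 + 3 = 1/85, so |x_2 - α| = 1/85.
|x_1 - α|² = 1/25.
Ratio = (1/85) / (1/25) = 5/17.

5/17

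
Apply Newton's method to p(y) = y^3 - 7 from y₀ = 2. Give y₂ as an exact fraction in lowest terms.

p'(y) = 3y^2.
p(2) = 1, p'(2) = 12, so y₁ = 2 - 1/12 = 23/12.
p(23/12) = 71/1728, p'(23/12) = 529/48, so y₂ = (23/12) - (71/1728)/(529/48) = 18215/9522.

18215/9522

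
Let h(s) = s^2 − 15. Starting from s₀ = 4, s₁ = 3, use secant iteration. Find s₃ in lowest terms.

31/8

h(4) = 1, h(3) = −6. s₂ = 3 − (−6)·(3 − 4)/((−6) − 1) = 27/7.
h(3) = −6, h(27/7) = −6/49. s₃ = (27/7) − (−6/49)·((27/7) − 3)/((−6/49) − (−6)) = 31/8.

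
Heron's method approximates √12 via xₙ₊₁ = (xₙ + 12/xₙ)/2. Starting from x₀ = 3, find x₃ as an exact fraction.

x₁ = (3 + 12/3)/2 = 7/2.
x₂ = (7/2 + 12/(7/2))/2 = 97/28.
x₃ = (97/28 + 12/(97/28))/2 = 18817/5432.

18817/5432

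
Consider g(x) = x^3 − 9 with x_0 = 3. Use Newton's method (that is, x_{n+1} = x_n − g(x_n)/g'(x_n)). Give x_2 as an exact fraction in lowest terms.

929/441

g'(x) = 3x^2.
g(3) = 18, g'(3) = 27, so x_1 = 3 − 18/27 = 7/3.
g(7/3) = 100/27, g'(7/3) = 49/3, so x_2 = (7/3) − (100/27)/(49/3) = 929/441.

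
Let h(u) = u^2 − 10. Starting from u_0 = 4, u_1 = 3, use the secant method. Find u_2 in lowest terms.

h(4) = 6, h(3) = −1. u_2 = 3 − (−1)·(3 − 4)/((−1) − 6) = 22/7.

22/7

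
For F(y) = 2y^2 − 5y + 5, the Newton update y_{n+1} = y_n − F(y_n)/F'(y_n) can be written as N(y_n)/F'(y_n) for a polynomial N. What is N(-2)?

F'(y) = 4y − 5.
N(y) = y·F'(y) − F(y) = y·(4y − 5) − (2y^2 − 5y + 5) = 2y^2 − 5.
N(-2) = 3.

3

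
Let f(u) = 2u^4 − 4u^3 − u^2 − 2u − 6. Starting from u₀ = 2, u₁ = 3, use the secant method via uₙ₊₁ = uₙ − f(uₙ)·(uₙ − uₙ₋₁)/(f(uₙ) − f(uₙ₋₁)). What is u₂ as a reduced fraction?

108/47

f(2) = −14, f(3) = 33. u₂ = 3 − 33·(3 − 2)/(33 − (−14)) = 108/47.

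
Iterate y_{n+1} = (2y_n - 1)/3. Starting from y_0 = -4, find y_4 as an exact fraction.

y_1 = (2·(-4) - 1)/3 = -3.
y_2 = (2·(-3) - 1)/3 = -7/3.
y_3 = (2·(-7/3) - 1)/3 = -17/9.
y_4 = (2·(-17/9) - 1)/3 = -43/27.

-43/27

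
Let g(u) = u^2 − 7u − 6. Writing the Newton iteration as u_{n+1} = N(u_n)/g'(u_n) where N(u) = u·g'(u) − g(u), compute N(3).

g'(u) = 2u − 7.
N(u) = u·g'(u) − g(u) = u·(2u − 7) − (u^2 − 7u − 6) = u^2 + 6.
N(3) = 15.

15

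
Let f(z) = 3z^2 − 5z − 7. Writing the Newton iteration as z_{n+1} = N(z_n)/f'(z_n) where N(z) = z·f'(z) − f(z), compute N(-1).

f'(z) = 6z − 5.
N(z) = z·f'(z) − f(z) = z·(6z − 5) − (3z^2 − 5z − 7) = 3z^2 + 7.
N(-1) = 10.

10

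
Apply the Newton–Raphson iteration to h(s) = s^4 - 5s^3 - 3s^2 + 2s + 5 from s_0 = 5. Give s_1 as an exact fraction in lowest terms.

545/97

h'(s) = 4s^3 - 15s^2 - 6s + 2.
h(5) = -60, h'(5) = 97, so s_1 = 5 - (-60)/97 = 545/97.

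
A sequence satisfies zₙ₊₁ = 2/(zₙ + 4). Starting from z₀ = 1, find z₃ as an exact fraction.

22/49

z₁ = 2/(1 + 4) = 2/5.
z₂ = 2/(2/5 + 4) = 5/11.
z₃ = 2/(5/11 + 4) = 22/49.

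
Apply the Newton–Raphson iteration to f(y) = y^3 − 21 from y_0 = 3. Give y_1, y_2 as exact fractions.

f'(y) = 3y^2.
f(3) = 6, f'(3) = 27, so y_1 = 3 − 6/27 = 25/9.
f(25/9) = 316/729, f'(25/9) = 625/27, so y_2 = (25/9) − (316/729)/(625/27) = 46559/16875.

y_1 = 25/9, y_2 = 46559/16875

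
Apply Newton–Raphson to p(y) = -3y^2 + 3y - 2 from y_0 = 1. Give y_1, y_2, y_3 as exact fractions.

y_1 = 1/3, y_2 = 5/3, y_3 = 19/21

p'(y) = -6y + 3.
p(1) = -2, p'(1) = -3, so y_1 = 1 - (-2)/(-3) = 1/3.
p(1/3) = -4/3, p'(1/3) = 1, so y_2 = (1/3) - (-4/3)/1 = 5/3.
p(5/3) = -16/3, p'(5/3) = -7, so y_3 = (5/3) - (-16/3)/(-7) = 19/21.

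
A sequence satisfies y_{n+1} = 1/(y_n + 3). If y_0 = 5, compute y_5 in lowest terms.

274/905

y_1 = 1/(5 + 3) = 1/8.
y_2 = 1/(1/8 + 3) = 8/25.
y_3 = 1/(8/25 + 3) = 25/83.
y_4 = 1/(25/83 + 3) = 83/274.
y_5 = 1/(83/274 + 3) = 274/905.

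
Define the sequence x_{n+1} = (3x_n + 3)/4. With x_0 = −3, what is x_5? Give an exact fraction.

x_1 = (3·(−3) + 3)/4 = −3/2.
x_2 = (3·(−3/2) + 3)/4 = −3/8.
x_3 = (3·(−3/8) + 3)/4 = 15/32.
x_4 = (3·(15/32) + 3)/4 = 141/128.
x_5 = (3·(141/128) + 3)/4 = 807/512.

807/512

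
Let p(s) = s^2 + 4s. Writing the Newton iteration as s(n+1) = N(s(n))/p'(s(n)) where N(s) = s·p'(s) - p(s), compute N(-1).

1

p'(s) = 2s + 4.
N(s) = s·p'(s) - p(s) = s·(2s + 4) - (s^2 + 4s) = s^2.
N(-1) = 1.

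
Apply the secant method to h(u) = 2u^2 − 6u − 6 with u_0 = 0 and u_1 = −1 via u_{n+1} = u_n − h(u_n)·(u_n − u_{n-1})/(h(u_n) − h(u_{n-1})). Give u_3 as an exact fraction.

−15/19

h(0) = −6, h(−1) = 2. u_2 = (−1) − 2·((−1) − 0)/(2 − (−6)) = −3/4.
h(−1) = 2, h(−3/4) = −3/8. u_3 = (−3/4) − (−3/8)·((−3/4) − (−1))/((−3/8) − 2) = −15/19.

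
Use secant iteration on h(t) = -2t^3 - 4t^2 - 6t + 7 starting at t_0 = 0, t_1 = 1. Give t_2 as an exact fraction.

7/12

h(0) = 7, h(1) = -5. t_2 = 1 - (-5)·(1 - 0)/((-5) - 7) = 7/12.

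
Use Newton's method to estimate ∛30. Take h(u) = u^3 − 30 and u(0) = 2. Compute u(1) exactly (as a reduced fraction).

23/6

h'(u) = 3u^2.
h(2) = −22, h'(2) = 12, so u(1) = 2 − (−22)/12 = 23/6.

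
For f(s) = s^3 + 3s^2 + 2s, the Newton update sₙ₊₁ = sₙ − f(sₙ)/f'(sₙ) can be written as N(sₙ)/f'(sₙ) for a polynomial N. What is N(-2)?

f'(s) = 3s^2 + 6s + 2.
N(s) = s·f'(s) − f(s) = s·(3s^2 + 6s + 2) − (s^3 + 3s^2 + 2s) = 2s^3 + 3s^2.
N(-2) = −4.

−4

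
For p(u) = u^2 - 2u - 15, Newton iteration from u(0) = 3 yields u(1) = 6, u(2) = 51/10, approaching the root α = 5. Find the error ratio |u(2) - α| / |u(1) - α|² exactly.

u(1) - α = 6 - 5 = 1, so |u(1) - α| = 1.
u(2) - α = 51/10 - 5 = 1/10, so |u(2) - α| = 1/10.
|u(1) - α|² = 1.
Ratio = (1/10) / 1 = 1/10.

1/10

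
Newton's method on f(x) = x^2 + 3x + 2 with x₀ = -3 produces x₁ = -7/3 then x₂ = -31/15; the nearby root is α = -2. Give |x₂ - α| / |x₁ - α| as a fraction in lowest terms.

1/5

x₁ - α = -7/3 - (-2) = -7/3 + 2 = -1/3, so |x₁ - α| = 1/3.
x₂ - α = -31/15 - (-2) = -31/15 + 2 = -1/15, so |x₂ - α| = 1/15.
Ratio = (1/15) / (1/3) = 1/5.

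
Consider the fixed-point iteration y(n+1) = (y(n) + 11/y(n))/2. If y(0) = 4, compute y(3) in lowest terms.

y(1) = (4 + 11/4)/2 = 27/8.
y(2) = (27/8 + 11/(27/8))/2 = 1433/432.
y(3) = (1433/432 + 11/(1433/432))/2 = 4106353/1238112.

4106353/1238112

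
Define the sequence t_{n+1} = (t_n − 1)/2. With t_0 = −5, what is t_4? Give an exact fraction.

t_1 = ((−5) − 1)/2 = −3.
t_2 = ((−3) − 1)/2 = −2.
t_3 = ((−2) − 1)/2 = −3/2.
t_4 = ((−3/2) − 1)/2 = −5/4.

−5/4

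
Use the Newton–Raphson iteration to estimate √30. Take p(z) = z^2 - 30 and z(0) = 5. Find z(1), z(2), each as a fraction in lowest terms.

z(1) = 11/2, z(2) = 241/44

p'(z) = 2z.
p(5) = -5, p'(5) = 10, so z(1) = 5 - (-5)/10 = 11/2.
p(11/2) = 1/4, p'(11/2) = 11, so z(2) = (11/2) - (1/4)/11 = 241/44.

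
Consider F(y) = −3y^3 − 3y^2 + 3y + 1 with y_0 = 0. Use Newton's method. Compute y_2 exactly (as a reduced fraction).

F'(y) = −9y^2 − 6y + 3.
F(0) = 1, F'(0) = 3, so y_1 = 0 − 1/3 = −1/3.
F(−1/3) = −2/9, F'(−1/3) = 4, so y_2 = (−1/3) − (−2/9)/4 = −5/18.

−5/18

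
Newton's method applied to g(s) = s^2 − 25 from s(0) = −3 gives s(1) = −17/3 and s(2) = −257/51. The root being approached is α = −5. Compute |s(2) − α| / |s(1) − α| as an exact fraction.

s(1) − α = −17/3 − (−5) = −17/3 + 5 = −2/3, so |s(1) − α| = 2/3.
s(2) − α = −257/51 − (−5) = −257/51 + 5 = −2/51, so |s(2) − α| = 2/51.
Ratio = (2/51) / (2/3) = 1/17.

1/17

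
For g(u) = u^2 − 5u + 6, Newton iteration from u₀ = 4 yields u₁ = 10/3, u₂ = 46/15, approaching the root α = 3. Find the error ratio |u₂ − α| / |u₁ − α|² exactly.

3/5

u₁ − α = 10/3 − 3 = 1/3, so |u₁ − α| = 1/3.
u₂ − α = 46/15 − 3 = 1/15, so |u₂ − α| = 1/15.
|u₁ − α|² = 1/9.
Ratio = (1/15) / (1/9) = 3/5.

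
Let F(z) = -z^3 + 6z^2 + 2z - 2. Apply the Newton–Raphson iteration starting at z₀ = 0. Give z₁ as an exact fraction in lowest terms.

F'(z) = -3z^2 + 12z + 2.
F(0) = -2, F'(0) = 2, so z₁ = 0 - (-2)/2 = 1.

1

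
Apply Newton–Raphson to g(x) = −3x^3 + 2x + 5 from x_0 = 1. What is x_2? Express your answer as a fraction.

g'(x) = −9x^2 + 2.
g(1) = 4, g'(1) = −7, so x_1 = 1 − 4/(−7) = 11/7.
g(11/7) = −1200/343, g'(11/7) = −991/49, so x_2 = (11/7) − (−1200/343)/(−991/49) = 9701/6937.

9701/6937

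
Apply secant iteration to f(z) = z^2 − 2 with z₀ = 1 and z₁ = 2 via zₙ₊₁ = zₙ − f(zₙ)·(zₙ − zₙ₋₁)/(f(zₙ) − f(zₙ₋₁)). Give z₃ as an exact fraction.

7/5

f(1) = −1, f(2) = 2. z₂ = 2 − 2·(2 − 1)/(2 − (−1)) = 4/3.
f(2) = 2, f(4/3) = −2/9. z₃ = (4/3) − (−2/9)·((4/3) − 2)/((−2/9) − 2) = 7/5.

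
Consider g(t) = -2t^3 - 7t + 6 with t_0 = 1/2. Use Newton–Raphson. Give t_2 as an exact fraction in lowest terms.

38266/51629

g'(t) = -6t^2 - 7.
g(1/2) = 9/4, g'(1/2) = -17/2, so t_1 = (1/2) - (9/4)/(-17/2) = 13/17.
g(13/17) = -1215/4913, g'(13/17) = -3037/289, so t_2 = (13/17) - (-1215/4913)/(-3037/289) = 38266/51629.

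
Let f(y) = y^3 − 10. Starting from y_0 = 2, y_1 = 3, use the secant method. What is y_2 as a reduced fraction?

40/19

f(2) = −2, f(3) = 17. y_2 = 3 − 17·(3 − 2)/(17 − (−2)) = 40/19.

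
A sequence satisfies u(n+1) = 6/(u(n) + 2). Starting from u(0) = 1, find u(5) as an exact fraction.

78/47

u(1) = 6/(1 + 2) = 2.
u(2) = 6/(2 + 2) = 3/2.
u(3) = 6/(3/2 + 2) = 12/7.
u(4) = 6/(12/7 + 2) = 21/13.
u(5) = 6/(21/13 + 2) = 78/47.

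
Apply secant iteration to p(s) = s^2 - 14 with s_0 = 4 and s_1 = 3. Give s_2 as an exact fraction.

26/7

p(4) = 2, p(3) = -5. s_2 = 3 - (-5)·(3 - 4)/((-5) - 2) = 26/7.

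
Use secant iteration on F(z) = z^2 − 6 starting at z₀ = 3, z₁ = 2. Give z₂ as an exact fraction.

F(3) = 3, F(2) = −2. z₂ = 2 − (−2)·(2 − 3)/((−2) − 3) = 12/5.

12/5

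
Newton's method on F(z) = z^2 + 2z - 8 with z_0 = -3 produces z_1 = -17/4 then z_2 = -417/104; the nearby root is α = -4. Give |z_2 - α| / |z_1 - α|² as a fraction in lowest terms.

z_1 - α = -17/4 - (-4) = -17/4 + 4 = -1/4, so |z_1 - α| = 1/4.
z_2 - α = -417/104 - (-4) = -417/104 + 4 = -1/104, so |z_2 - α| = 1/104.
|z_1 - α|² = 1/16.
Ratio = (1/104) / (1/16) = 2/13.

2/13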